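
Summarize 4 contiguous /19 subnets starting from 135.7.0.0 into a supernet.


Original prefix: /19
Number of subnets: 4 = 2^2
New prefix = 19 - 2 = 17
Supernet: 135.7.0.0/17


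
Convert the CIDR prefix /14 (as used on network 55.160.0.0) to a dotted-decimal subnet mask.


/14 means 14 network bits, 18 host bits
Binary: 11111111111111000000000000000000
Mask: 255.252.0.0


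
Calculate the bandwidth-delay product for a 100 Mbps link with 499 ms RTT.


BDP = bandwidth * RTT
= 100 Mbps * 499 ms
= 100 * 1e6 * 499 / 1000 bits
= 49900000 bits
= 6237500 bytes
= 6091.3086 KB
BDP = 49900000 bits (6237500 bytes)


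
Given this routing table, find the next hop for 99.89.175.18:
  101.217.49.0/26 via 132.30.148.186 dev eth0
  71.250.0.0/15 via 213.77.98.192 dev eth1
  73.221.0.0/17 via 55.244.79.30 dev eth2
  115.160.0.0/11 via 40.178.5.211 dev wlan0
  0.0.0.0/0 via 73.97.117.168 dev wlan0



Longest prefix match for 99.89.175.18:
  /26 101.217.49.0: no
  /15 71.250.0.0: no
  /17 73.221.0.0: no
  /11 115.160.0.0: no
  /0 0.0.0.0: MATCH
Selected: next-hop 73.97.117.168 via wlan0 (matched /0)


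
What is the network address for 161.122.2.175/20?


IP:   10100001.01111010.00000010.10101111
Mask: 11111111.11111111.11110000.00000000
AND operation:
Net:  10100001.01111010.00000000.00000000
Network: 161.122.0.0/20


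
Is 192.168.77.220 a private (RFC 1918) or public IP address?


RFC 1918 private ranges:
  10.0.0.0/8 (10.0.0.0 - 10.255.255.255)
  172.16.0.0/12 (172.16.0.0 - 172.31.255.255)
  192.168.0.0/16 (192.168.0.0 - 192.168.255.255)
Private (in 192.168.0.0/16)


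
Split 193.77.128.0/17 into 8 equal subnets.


New prefix = 17 + 3 = 20
Each subnet has 4096 addresses
  193.77.128.0/20
  193.77.144.0/20
  193.77.160.0/20
  193.77.176.0/20
  193.77.192.0/20
  193.77.208.0/20
  193.77.224.0/20
  193.77.240.0/20
Subnets: 193.77.128.0/20, 193.77.144.0/20, 193.77.160.0/20, 193.77.176.0/20, 193.77.192.0/20, 193.77.208.0/20, 193.77.224.0/20, 193.77.240.0/20


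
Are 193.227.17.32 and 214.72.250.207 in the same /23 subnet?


Mask: 255.255.254.0
193.227.17.32 AND mask = 193.227.16.0
214.72.250.207 AND mask = 214.72.250.0
No, different subnets (193.227.16.0 vs 214.72.250.0)


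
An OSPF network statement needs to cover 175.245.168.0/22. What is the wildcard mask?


Subnet mask: 255.255.252.0
Wildcard = 255.255.255.255 - subnet mask
255 - 255 = 0
255 - 255 = 0
255 - 252 = 3
255 - 0 = 255
Wildcard: 0.0.3.255


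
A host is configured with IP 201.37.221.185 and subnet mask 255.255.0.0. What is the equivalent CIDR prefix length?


Binary: 11111111.11111111.00000000.00000000
Count leading 1s
Prefix: /16


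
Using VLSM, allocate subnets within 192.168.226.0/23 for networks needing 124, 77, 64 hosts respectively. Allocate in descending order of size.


124 hosts -> /25 (126 usable): 192.168.226.0/25
77 hosts -> /25 (126 usable): 192.168.226.128/25
64 hosts -> /25 (126 usable): 192.168.227.0/25
Allocation: 192.168.226.0/25 (124 hosts, 126 usable); 192.168.226.128/25 (77 hosts, 126 usable); 192.168.227.0/25 (64 hosts, 126 usable)


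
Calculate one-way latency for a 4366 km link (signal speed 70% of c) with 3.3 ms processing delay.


Speed = 0.7 * 3e5 km/s = 210000 km/s
Propagation delay = 4366 / 210000 = 0.0208 s = 20.7905 ms
Processing delay = 3.3 ms
Total one-way latency = 24.0905 ms


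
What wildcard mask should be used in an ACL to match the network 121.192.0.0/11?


Subnet mask: 255.224.0.0
Wildcard = 255.255.255.255 - subnet mask
255 - 255 = 0
255 - 224 = 31
255 - 0 = 255
255 - 0 = 255
Wildcard: 0.31.255.255


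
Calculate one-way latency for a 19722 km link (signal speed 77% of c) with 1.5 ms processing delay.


Speed = 0.77 * 3e5 km/s = 231000 km/s
Propagation delay = 19722 / 231000 = 0.0854 s = 85.3766 ms
Processing delay = 1.5 ms
Total one-way latency = 86.8766 ms


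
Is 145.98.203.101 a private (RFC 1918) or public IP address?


RFC 1918 private ranges:
  10.0.0.0/8 (10.0.0.0 - 10.255.255.255)
  172.16.0.0/12 (172.16.0.0 - 172.31.255.255)
  192.168.0.0/16 (192.168.0.0 - 192.168.255.255)
Public (not in any RFC 1918 range)


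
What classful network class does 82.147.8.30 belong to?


First octet: 82
Binary: 01010010
0xxxxxxx -> Class A (1-126)
Class A, default mask 255.0.0.0 (/8)


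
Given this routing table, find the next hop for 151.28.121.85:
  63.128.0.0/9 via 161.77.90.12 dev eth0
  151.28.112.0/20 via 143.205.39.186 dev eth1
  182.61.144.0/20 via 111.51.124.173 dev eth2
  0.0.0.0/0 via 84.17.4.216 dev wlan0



Longest prefix match for 151.28.121.85:
  /9 63.128.0.0: no
  /20 151.28.112.0: MATCH
  /20 182.61.144.0: no
  /0 0.0.0.0: MATCH
Selected: next-hop 143.205.39.186 via eth1 (matched /20)


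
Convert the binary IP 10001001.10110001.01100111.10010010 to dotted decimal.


10001001 = 137
10110001 = 177
01100111 = 103
10010010 = 146
IP: 137.177.103.146


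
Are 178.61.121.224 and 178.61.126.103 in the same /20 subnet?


Mask: 255.255.240.0
178.61.121.224 AND mask = 178.61.112.0
178.61.126.103 AND mask = 178.61.112.0
Yes, same subnet (178.61.112.0)


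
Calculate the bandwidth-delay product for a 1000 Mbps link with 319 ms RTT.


BDP = bandwidth * RTT
= 1000 Mbps * 319 ms
= 1000 * 1e6 * 319 / 1000 bits
= 319000000 bits
= 39875000 bytes
= 38940.4297 KB
BDP = 319000000 bits (39875000 bytes)


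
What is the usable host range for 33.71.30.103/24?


Network: 33.71.30.0
Broadcast: 33.71.30.255
First usable = network + 1
Last usable = broadcast - 1
Range: 33.71.30.1 to 33.71.30.254


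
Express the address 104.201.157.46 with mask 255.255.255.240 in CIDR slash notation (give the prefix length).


Binary: 11111111.11111111.11111111.11110000
Count leading 1s
Prefix: /28


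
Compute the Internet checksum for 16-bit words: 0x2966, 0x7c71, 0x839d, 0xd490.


Sum all words (with carry folding):
+ 0x2966 = 0x2966
+ 0x7c71 = 0xa5d7
+ 0x839d = 0x2975
+ 0xd490 = 0xfe05
One's complement: ~0xfe05
Checksum = 0x01fa


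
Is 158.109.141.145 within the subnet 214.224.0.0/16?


Subnet network: 214.224.0.0
Test IP AND mask: 158.109.0.0
No, 158.109.141.145 is not in 214.224.0.0/16


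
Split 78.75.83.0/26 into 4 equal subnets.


New prefix = 26 + 2 = 28
Each subnet has 16 addresses
  78.75.83.0/28
  78.75.83.16/28
  78.75.83.32/28
  78.75.83.48/28
Subnets: 78.75.83.0/28, 78.75.83.16/28, 78.75.83.32/28, 78.75.83.48/28


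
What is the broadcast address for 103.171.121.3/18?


Network: 103.171.64.0/18
Host bits = 14
Set all host bits to 1:
Broadcast: 103.171.127.255


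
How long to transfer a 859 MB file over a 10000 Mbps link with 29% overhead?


Effective throughput = 10000 * (1 - 29/100) = 7100 Mbps
File size in Mb = 859 * 8 = 6872 Mb
Time = 6872 / 7100
Time = 0.9679 seconds


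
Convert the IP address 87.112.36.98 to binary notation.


87 = 01010111
112 = 01110000
36 = 00100100
98 = 01100010
Binary: 01010111.01110000.00100100.01100010


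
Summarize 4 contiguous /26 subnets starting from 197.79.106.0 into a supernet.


Original prefix: /26
Number of subnets: 4 = 2^2
New prefix = 26 - 2 = 24
Supernet: 197.79.106.0/24


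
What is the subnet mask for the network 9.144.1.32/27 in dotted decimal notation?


/27 means 27 network bits, 5 host bits
Binary: 11111111111111111111111111100000
Mask: 255.255.255.224


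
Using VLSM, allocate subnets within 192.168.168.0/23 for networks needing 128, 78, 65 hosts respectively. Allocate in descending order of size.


128 hosts -> /24 (254 usable): 192.168.168.0/24
78 hosts -> /25 (126 usable): 192.168.169.0/25
65 hosts -> /25 (126 usable): 192.168.169.128/25
Allocation: 192.168.168.0/24 (128 hosts, 254 usable); 192.168.169.0/25 (78 hosts, 126 usable); 192.168.169.128/25 (65 hosts, 126 usable)


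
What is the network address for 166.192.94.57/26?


IP:   10100110.11000000.01011110.00111001
Mask: 11111111.11111111.11111111.11000000
AND operation:
Net:  10100110.11000000.01011110.00000000
Network: 166.192.94.0/26


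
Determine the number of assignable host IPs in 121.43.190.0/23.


Host bits = 32 - 23 = 9
Total addresses = 2^9 = 512
Usable = total - 2 (network and broadcast)
Usable hosts: 510


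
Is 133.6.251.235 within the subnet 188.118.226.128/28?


Subnet network: 188.118.226.128
Test IP AND mask: 133.6.251.224
No, 133.6.251.235 is not in 188.118.226.128/28


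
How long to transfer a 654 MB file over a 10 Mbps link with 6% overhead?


Effective throughput = 10 * (1 - 6/100) = 9.4 Mbps
File size in Mb = 654 * 8 = 5232 Mb
Time = 5232 / 9.4
Time = 556.5957 seconds


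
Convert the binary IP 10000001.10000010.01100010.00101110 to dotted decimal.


10000001 = 129
10000010 = 130
01100010 = 98
00101110 = 46
IP: 129.130.98.46


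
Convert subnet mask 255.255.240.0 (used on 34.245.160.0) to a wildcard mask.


Subnet mask: 255.255.240.0
Wildcard = 255.255.255.255 - subnet mask
255 - 255 = 0
255 - 255 = 0
255 - 240 = 15
255 - 0 = 255
Wildcard: 0.0.15.255


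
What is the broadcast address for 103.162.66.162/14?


Network: 103.160.0.0/14
Host bits = 18
Set all host bits to 1:
Broadcast: 103.163.255.255


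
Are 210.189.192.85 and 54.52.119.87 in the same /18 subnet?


Mask: 255.255.192.0
210.189.192.85 AND mask = 210.189.192.0
54.52.119.87 AND mask = 54.52.64.0
No, different subnets (210.189.192.0 vs 54.52.64.0)


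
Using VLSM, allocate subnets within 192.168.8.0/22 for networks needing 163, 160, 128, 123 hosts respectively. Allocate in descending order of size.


163 hosts -> /24 (254 usable): 192.168.8.0/24
160 hosts -> /24 (254 usable): 192.168.9.0/24
128 hosts -> /24 (254 usable): 192.168.10.0/24
123 hosts -> /25 (126 usable): 192.168.11.0/25
Allocation: 192.168.8.0/24 (163 hosts, 254 usable); 192.168.9.0/24 (160 hosts, 254 usable); 192.168.10.0/24 (128 hosts, 254 usable); 192.168.11.0/25 (123 hosts, 126 usable)


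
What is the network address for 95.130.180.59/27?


IP:   01011111.10000010.10110100.00111011
Mask: 11111111.11111111.11111111.11100000
AND operation:
Net:  01011111.10000010.10110100.00100000
Network: 95.130.180.32/27


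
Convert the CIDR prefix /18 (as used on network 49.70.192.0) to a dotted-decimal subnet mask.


/18 means 18 network bits, 14 host bits
Binary: 11111111111111111100000000000000
Mask: 255.255.192.0


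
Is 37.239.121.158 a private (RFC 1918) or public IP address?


RFC 1918 private ranges:
  10.0.0.0/8 (10.0.0.0 - 10.255.255.255)
  172.16.0.0/12 (172.16.0.0 - 172.31.255.255)
  192.168.0.0/16 (192.168.0.0 - 192.168.255.255)
Public (not in any RFC 1918 range)


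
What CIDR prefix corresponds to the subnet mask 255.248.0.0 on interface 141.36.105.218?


Binary: 11111111.11111000.00000000.00000000
Count leading 1s
Prefix: /13


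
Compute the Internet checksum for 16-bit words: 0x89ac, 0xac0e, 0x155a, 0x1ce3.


Sum all words (with carry folding):
+ 0x89ac = 0x89ac
+ 0xac0e = 0x35bb
+ 0x155a = 0x4b15
+ 0x1ce3 = 0x67f8
One's complement: ~0x67f8
Checksum = 0x9807


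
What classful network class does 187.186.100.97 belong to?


First octet: 187
Binary: 10111011
10xxxxxx -> Class B (128-191)
Class B, default mask 255.255.0.0 (/16)


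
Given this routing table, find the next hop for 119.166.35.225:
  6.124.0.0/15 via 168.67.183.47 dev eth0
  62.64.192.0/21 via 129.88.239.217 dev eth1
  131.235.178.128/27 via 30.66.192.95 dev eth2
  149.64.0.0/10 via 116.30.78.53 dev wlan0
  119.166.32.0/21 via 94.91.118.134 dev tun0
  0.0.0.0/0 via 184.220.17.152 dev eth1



Longest prefix match for 119.166.35.225:
  /15 6.124.0.0: no
  /21 62.64.192.0: no
  /27 131.235.178.128: no
  /10 149.64.0.0: no
  /21 119.166.32.0: MATCH
  /0 0.0.0.0: MATCH
Selected: next-hop 94.91.118.134 via tun0 (matched /21)


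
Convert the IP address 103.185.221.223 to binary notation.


103 = 01100111
185 = 10111001
221 = 11011101
223 = 11011111
Binary: 01100111.10111001.11011101.11011111


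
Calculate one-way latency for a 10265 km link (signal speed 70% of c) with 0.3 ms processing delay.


Speed = 0.7 * 3e5 km/s = 210000 km/s
Propagation delay = 10265 / 210000 = 0.0489 s = 48.881 ms
Processing delay = 0.3 ms
Total one-way latency = 49.181 ms


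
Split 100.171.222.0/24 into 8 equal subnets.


New prefix = 24 + 3 = 27
Each subnet has 32 addresses
  100.171.222.0/27
  100.171.222.32/27
  100.171.222.64/27
  100.171.222.96/27
  100.171.222.128/27
  100.171.222.160/27
  100.171.222.192/27
  100.171.222.224/27
Subnets: 100.171.222.0/27, 100.171.222.32/27, 100.171.222.64/27, 100.171.222.96/27, 100.171.222.128/27, 100.171.222.160/27, 100.171.222.192/27, 100.171.222.224/27


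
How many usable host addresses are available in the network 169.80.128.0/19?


Host bits = 32 - 19 = 13
Total addresses = 2^13 = 8192
Usable = total - 2 (network and broadcast)
Usable hosts: 8190


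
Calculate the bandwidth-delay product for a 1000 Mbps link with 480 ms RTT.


BDP = bandwidth * RTT
= 1000 Mbps * 480 ms
= 1000 * 1e6 * 480 / 1000 bits
= 480000000 bits
= 60000000 bytes
= 58593.75 KB
BDP = 480000000 bits (60000000 bytes)


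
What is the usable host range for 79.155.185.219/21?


Network: 79.155.184.0
Broadcast: 79.155.191.255
First usable = network + 1
Last usable = broadcast - 1
Range: 79.155.184.1 to 79.155.191.254


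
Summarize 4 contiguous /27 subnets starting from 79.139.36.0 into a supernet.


Original prefix: /27
Number of subnets: 4 = 2^2
New prefix = 27 - 2 = 25
Supernet: 79.139.36.0/25


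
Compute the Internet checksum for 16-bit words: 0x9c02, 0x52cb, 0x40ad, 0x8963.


Sum all words (with carry folding):
+ 0x9c02 = 0x9c02
+ 0x52cb = 0xeecd
+ 0x40ad = 0x2f7b
+ 0x8963 = 0xb8de
One's complement: ~0xb8de
Checksum = 0x4721


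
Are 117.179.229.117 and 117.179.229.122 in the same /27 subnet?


Mask: 255.255.255.224
117.179.229.117 AND mask = 117.179.229.96
117.179.229.122 AND mask = 117.179.229.96
Yes, same subnet (117.179.229.96)


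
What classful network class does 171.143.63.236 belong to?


First octet: 171
Binary: 10101011
10xxxxxx -> Class B (128-191)
Class B, default mask 255.255.0.0 (/16)


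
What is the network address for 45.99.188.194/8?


IP:   00101101.01100011.10111100.11000010
Mask: 11111111.00000000.00000000.00000000
AND operation:
Net:  00101101.00000000.00000000.00000000
Network: 45.0.0.0/8


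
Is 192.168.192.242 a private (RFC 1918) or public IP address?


RFC 1918 private ranges:
  10.0.0.0/8 (10.0.0.0 - 10.255.255.255)
  172.16.0.0/12 (172.16.0.0 - 172.31.255.255)
  192.168.0.0/16 (192.168.0.0 - 192.168.255.255)
Private (in 192.168.0.0/16)


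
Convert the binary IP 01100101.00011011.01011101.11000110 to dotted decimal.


01100101 = 101
00011011 = 27
01011101 = 93
11000110 = 198
IP: 101.27.93.198


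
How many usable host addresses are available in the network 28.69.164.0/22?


Host bits = 32 - 22 = 10
Total addresses = 2^10 = 1024
Usable = total - 2 (network and broadcast)
Usable hosts: 1022


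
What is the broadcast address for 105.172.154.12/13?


Network: 105.168.0.0/13
Host bits = 19
Set all host bits to 1:
Broadcast: 105.175.255.255


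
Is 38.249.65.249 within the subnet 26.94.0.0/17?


Subnet network: 26.94.0.0
Test IP AND mask: 38.249.0.0
No, 38.249.65.249 is not in 26.94.0.0/17


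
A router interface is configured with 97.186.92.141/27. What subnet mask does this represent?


/27 means 27 network bits, 5 host bits
Binary: 11111111111111111111111111100000
Mask: 255.255.255.224


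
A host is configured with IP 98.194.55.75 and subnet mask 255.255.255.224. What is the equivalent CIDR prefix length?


Binary: 11111111.11111111.11111111.11100000
Count leading 1s
Prefix: /27


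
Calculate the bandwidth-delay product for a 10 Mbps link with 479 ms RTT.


BDP = bandwidth * RTT
= 10 Mbps * 479 ms
= 10 * 1e6 * 479 / 1000 bits
= 4790000 bits
= 598750 bytes
= 584.7168 KB
BDP = 4790000 bits (598750 bytes)


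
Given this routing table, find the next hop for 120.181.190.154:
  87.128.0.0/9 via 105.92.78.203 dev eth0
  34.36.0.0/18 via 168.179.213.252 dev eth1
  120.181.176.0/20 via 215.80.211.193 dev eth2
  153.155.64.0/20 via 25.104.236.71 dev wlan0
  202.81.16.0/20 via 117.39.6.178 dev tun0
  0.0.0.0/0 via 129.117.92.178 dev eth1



Longest prefix match for 120.181.190.154:
  /9 87.128.0.0: no
  /18 34.36.0.0: no
  /20 120.181.176.0: MATCH
  /20 153.155.64.0: no
  /20 202.81.16.0: no
  /0 0.0.0.0: MATCH
Selected: next-hop 215.80.211.193 via eth2 (matched /20)


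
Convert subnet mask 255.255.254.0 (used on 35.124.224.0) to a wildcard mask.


Subnet mask: 255.255.254.0
Wildcard = 255.255.255.255 - subnet mask
255 - 255 = 0
255 - 255 = 0
255 - 254 = 1
255 - 0 = 255
Wildcard: 0.0.1.255


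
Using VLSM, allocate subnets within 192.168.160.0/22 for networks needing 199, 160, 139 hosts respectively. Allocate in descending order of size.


199 hosts -> /24 (254 usable): 192.168.160.0/24
160 hosts -> /24 (254 usable): 192.168.161.0/24
139 hosts -> /24 (254 usable): 192.168.162.0/24
Allocation: 192.168.160.0/24 (199 hosts, 254 usable); 192.168.161.0/24 (160 hosts, 254 usable); 192.168.162.0/24 (139 hosts, 254 usable)


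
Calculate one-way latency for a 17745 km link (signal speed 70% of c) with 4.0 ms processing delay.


Speed = 0.7 * 3e5 km/s = 210000 km/s
Propagation delay = 17745 / 210000 = 0.0845 s = 84.5 ms
Processing delay = 4.0 ms
Total one-way latency = 88.5 ms


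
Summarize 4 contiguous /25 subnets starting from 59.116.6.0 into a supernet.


Original prefix: /25
Number of subnets: 4 = 2^2
New prefix = 25 - 2 = 23
Supernet: 59.116.6.0/23


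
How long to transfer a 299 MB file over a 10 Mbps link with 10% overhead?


Effective throughput = 10 * (1 - 10/100) = 9 Mbps
File size in Mb = 299 * 8 = 2392 Mb
Time = 2392 / 9
Time = 265.7778 seconds


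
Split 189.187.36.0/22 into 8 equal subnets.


New prefix = 22 + 3 = 25
Each subnet has 128 addresses
  189.187.36.0/25
  189.187.36.128/25
  189.187.37.0/25
  189.187.37.128/25
  189.187.38.0/25
  189.187.38.128/25
  189.187.39.0/25
  189.187.39.128/25
Subnets: 189.187.36.0/25, 189.187.36.128/25, 189.187.37.0/25, 189.187.37.128/25, 189.187.38.0/25, 189.187.38.128/25, 189.187.39.0/25, 189.187.39.128/25


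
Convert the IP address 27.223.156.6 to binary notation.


27 = 00011011
223 = 11011111
156 = 10011100
6 = 00000110
Binary: 00011011.11011111.10011100.00000110


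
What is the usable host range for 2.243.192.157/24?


Network: 2.243.192.0
Broadcast: 2.243.192.255
First usable = network + 1
Last usable = broadcast - 1
Range: 2.243.192.1 to 2.243.192.254


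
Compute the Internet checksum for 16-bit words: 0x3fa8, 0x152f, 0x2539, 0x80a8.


Sum all words (with carry folding):
+ 0x3fa8 = 0x3fa8
+ 0x152f = 0x54d7
+ 0x2539 = 0x7a10
+ 0x80a8 = 0xfab8
One's complement: ~0xfab8
Checksum = 0x0547


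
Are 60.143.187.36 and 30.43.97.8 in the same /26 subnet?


Mask: 255.255.255.192
60.143.187.36 AND mask = 60.143.187.0
30.43.97.8 AND mask = 30.43.97.0
No, different subnets (60.143.187.0 vs 30.43.97.0)


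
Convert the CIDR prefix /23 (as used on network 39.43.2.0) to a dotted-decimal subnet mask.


/23 means 23 network bits, 9 host bits
Binary: 11111111111111111111111000000000
Mask: 255.255.254.0


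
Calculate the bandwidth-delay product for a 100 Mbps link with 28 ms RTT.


BDP = bandwidth * RTT
= 100 Mbps * 28 ms
= 100 * 1e6 * 28 / 1000 bits
= 2800000 bits
= 350000 bytes
= 341.7969 KB
BDP = 2800000 bits (350000 bytes)


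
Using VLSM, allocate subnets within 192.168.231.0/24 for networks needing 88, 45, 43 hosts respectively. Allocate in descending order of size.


88 hosts -> /25 (126 usable): 192.168.231.0/25
45 hosts -> /26 (62 usable): 192.168.231.128/26
43 hosts -> /26 (62 usable): 192.168.231.192/26
Allocation: 192.168.231.0/25 (88 hosts, 126 usable); 192.168.231.128/26 (45 hosts, 62 usable); 192.168.231.192/26 (43 hosts, 62 usable)


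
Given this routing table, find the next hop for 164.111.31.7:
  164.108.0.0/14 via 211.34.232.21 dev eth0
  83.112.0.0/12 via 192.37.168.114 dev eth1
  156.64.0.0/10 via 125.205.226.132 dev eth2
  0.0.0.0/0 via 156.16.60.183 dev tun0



Longest prefix match for 164.111.31.7:
  /14 164.108.0.0: MATCH
  /12 83.112.0.0: no
  /10 156.64.0.0: no
  /0 0.0.0.0: MATCH
Selected: next-hop 211.34.232.21 via eth0 (matched /14)


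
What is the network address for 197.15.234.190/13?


IP:   11000101.00001111.11101010.10111110
Mask: 11111111.11111000.00000000.00000000
AND operation:
Net:  11000101.00001000.00000000.00000000
Network: 197.8.0.0/13


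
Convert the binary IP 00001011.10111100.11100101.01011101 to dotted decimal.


00001011 = 11
10111100 = 188
11100101 = 229
01011101 = 93
IP: 11.188.229.93


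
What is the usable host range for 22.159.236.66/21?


Network: 22.159.232.0
Broadcast: 22.159.239.255
First usable = network + 1
Last usable = broadcast - 1
Range: 22.159.232.1 to 22.159.239.254


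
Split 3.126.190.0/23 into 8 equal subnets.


New prefix = 23 + 3 = 26
Each subnet has 64 addresses
  3.126.190.0/26
  3.126.190.64/26
  3.126.190.128/26
  3.126.190.192/26
  3.126.191.0/26
  3.126.191.64/26
  3.126.191.128/26
  3.126.191.192/26
Subnets: 3.126.190.0/26, 3.126.190.64/26, 3.126.190.128/26, 3.126.190.192/26, 3.126.191.0/26, 3.126.191.64/26, 3.126.191.128/26, 3.126.191.192/26


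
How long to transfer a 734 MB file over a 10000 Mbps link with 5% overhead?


Effective throughput = 10000 * (1 - 5/100) = 9500 Mbps
File size in Mb = 734 * 8 = 5872 Mb
Time = 5872 / 9500
Time = 0.6181 seconds


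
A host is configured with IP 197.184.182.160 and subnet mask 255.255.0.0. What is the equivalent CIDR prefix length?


Binary: 11111111.11111111.00000000.00000000
Count leading 1s
Prefix: /16


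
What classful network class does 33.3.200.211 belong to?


First octet: 33
Binary: 00100001
0xxxxxxx -> Class A (1-126)
Class A, default mask 255.0.0.0 (/8)


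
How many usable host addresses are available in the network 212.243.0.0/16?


Host bits = 32 - 16 = 16
Total addresses = 2^16 = 65536
Usable = total - 2 (network and broadcast)
Usable hosts: 65534


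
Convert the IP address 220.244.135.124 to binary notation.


220 = 11011100
244 = 11110100
135 = 10000111
124 = 01111100
Binary: 11011100.11110100.10000111.01111100


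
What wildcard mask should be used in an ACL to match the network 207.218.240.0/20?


Subnet mask: 255.255.240.0
Wildcard = 255.255.255.255 - subnet mask
255 - 255 = 0
255 - 255 = 0
255 - 240 = 15
255 - 0 = 255
Wildcard: 0.0.15.255


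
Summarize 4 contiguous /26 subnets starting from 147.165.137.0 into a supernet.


Original prefix: /26
Number of subnets: 4 = 2^2
New prefix = 26 - 2 = 24
Supernet: 147.165.137.0/24


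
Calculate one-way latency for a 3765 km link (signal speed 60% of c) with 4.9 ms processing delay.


Speed = 0.6 * 3e5 km/s = 180000 km/s
Propagation delay = 3765 / 180000 = 0.0209 s = 20.9167 ms
Processing delay = 4.9 ms
Total one-way latency = 25.8167 ms


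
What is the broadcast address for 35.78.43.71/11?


Network: 35.64.0.0/11
Host bits = 21
Set all host bits to 1:
Broadcast: 35.95.255.255


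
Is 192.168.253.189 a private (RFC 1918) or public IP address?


RFC 1918 private ranges:
  10.0.0.0/8 (10.0.0.0 - 10.255.255.255)
  172.16.0.0/12 (172.16.0.0 - 172.31.255.255)
  192.168.0.0/16 (192.168.0.0 - 192.168.255.255)
Private (in 192.168.0.0/16)


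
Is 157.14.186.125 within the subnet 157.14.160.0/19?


Subnet network: 157.14.160.0
Test IP AND mask: 157.14.160.0
Yes, 157.14.186.125 is in 157.14.160.0/19


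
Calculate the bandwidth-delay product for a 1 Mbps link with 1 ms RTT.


BDP = bandwidth * RTT
= 1 Mbps * 1 ms
= 1 * 1e6 * 1 / 1000 bits
= 1000 bits
= 125 bytes
BDP = 1000 bits (125 bytes)


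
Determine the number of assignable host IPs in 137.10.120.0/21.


Host bits = 32 - 21 = 11
Total addresses = 2^11 = 2048
Usable = total - 2 (network and broadcast)
Usable hosts: 2046


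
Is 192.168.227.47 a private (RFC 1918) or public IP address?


RFC 1918 private ranges:
  10.0.0.0/8 (10.0.0.0 - 10.255.255.255)
  172.16.0.0/12 (172.16.0.0 - 172.31.255.255)
  192.168.0.0/16 (192.168.0.0 - 192.168.255.255)
Private (in 192.168.0.0/16)


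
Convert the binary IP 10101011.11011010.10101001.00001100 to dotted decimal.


10101011 = 171
11011010 = 218
10101001 = 169
00001100 = 12
IP: 171.218.169.12


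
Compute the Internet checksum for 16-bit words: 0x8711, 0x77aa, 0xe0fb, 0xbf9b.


Sum all words (with carry folding):
+ 0x8711 = 0x8711
+ 0x77aa = 0xfebb
+ 0xe0fb = 0xdfb7
+ 0xbf9b = 0x9f53
One's complement: ~0x9f53
Checksum = 0x60ac


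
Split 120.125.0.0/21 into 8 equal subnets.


New prefix = 21 + 3 = 24
Each subnet has 256 addresses
  120.125.0.0/24
  120.125.1.0/24
  120.125.2.0/24
  120.125.3.0/24
  120.125.4.0/24
  120.125.5.0/24
  120.125.6.0/24
  120.125.7.0/24
Subnets: 120.125.0.0/24, 120.125.1.0/24, 120.125.2.0/24, 120.125.3.0/24, 120.125.4.0/24, 120.125.5.0/24, 120.125.6.0/24, 120.125.7.0/24


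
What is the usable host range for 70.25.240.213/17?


Network: 70.25.128.0
Broadcast: 70.25.255.255
First usable = network + 1
Last usable = broadcast - 1
Range: 70.25.128.1 to 70.25.255.254


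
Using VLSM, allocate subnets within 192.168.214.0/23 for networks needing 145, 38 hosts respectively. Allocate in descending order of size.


145 hosts -> /24 (254 usable): 192.168.214.0/24
38 hosts -> /26 (62 usable): 192.168.215.0/26
Allocation: 192.168.214.0/24 (145 hosts, 254 usable); 192.168.215.0/26 (38 hosts, 62 usable)


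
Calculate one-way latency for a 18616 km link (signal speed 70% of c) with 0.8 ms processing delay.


Speed = 0.7 * 3e5 km/s = 210000 km/s
Propagation delay = 18616 / 210000 = 0.0886 s = 88.6476 ms
Processing delay = 0.8 ms
Total one-way latency = 89.4476 ms


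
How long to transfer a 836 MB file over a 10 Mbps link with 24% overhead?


Effective throughput = 10 * (1 - 24/100) = 7.6 Mbps
File size in Mb = 836 * 8 = 6688 Mb
Time = 6688 / 7.6
Time = 880 seconds


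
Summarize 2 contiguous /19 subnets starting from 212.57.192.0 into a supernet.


Original prefix: /19
Number of subnets: 2 = 2^1
New prefix = 19 - 1 = 18
Supernet: 212.57.192.0/18


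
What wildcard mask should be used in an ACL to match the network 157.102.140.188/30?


Subnet mask: 255.255.255.252
Wildcard = 255.255.255.255 - subnet mask
255 - 255 = 0
255 - 255 = 0
255 - 255 = 0
255 - 252 = 3
Wildcard: 0.0.0.3


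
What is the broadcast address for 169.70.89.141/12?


Network: 169.64.0.0/12
Host bits = 20
Set all host bits to 1:
Broadcast: 169.79.255.255


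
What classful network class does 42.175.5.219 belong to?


First octet: 42
Binary: 00101010
0xxxxxxx -> Class A (1-126)
Class A, default mask 255.0.0.0 (/8)


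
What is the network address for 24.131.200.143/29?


IP:   00011000.10000011.11001000.10001111
Mask: 11111111.11111111.11111111.11111000
AND operation:
Net:  00011000.10000011.11001000.10001000
Network: 24.131.200.136/29


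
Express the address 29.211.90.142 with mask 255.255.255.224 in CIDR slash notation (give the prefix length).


Binary: 11111111.11111111.11111111.11100000
Count leading 1s
Prefix: /27


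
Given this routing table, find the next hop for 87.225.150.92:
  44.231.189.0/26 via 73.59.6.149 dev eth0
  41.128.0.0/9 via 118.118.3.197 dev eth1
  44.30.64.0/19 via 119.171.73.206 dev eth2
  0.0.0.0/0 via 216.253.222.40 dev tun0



Longest prefix match for 87.225.150.92:
  /26 44.231.189.0: no
  /9 41.128.0.0: no
  /19 44.30.64.0: no
  /0 0.0.0.0: MATCH
Selected: next-hop 216.253.222.40 via tun0 (matched /0)


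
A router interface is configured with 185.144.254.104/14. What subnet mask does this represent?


/14 means 14 network bits, 18 host bits
Binary: 11111111111111000000000000000000
Mask: 255.252.0.0


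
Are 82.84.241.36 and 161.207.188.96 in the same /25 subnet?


Mask: 255.255.255.128
82.84.241.36 AND mask = 82.84.241.0
161.207.188.96 AND mask = 161.207.188.0
No, different subnets (82.84.241.0 vs 161.207.188.0)


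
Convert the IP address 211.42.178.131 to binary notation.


211 = 11010011
42 = 00101010
178 = 10110010
131 = 10000011
Binary: 11010011.00101010.10110010.10000011


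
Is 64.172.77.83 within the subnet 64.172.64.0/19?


Subnet network: 64.172.64.0
Test IP AND mask: 64.172.64.0
Yes, 64.172.77.83 is in 64.172.64.0/19


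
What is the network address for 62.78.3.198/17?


IP:   00111110.01001110.00000011.11000110
Mask: 11111111.11111111.10000000.00000000
AND operation:
Net:  00111110.01001110.00000000.00000000
Network: 62.78.0.0/17


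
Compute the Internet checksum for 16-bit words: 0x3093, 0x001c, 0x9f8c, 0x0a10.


Sum all words (with carry folding):
+ 0x3093 = 0x3093
+ 0x001c = 0x30af
+ 0x9f8c = 0xd03b
+ 0x0a10 = 0xda4b
One's complement: ~0xda4b
Checksum = 0x25b4


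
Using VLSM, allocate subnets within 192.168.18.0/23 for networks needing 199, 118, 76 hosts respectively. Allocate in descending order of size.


199 hosts -> /24 (254 usable): 192.168.18.0/24
118 hosts -> /25 (126 usable): 192.168.19.0/25
76 hosts -> /25 (126 usable): 192.168.19.128/25
Allocation: 192.168.18.0/24 (199 hosts, 254 usable); 192.168.19.0/25 (118 hosts, 126 usable); 192.168.19.128/25 (76 hosts, 126 usable)


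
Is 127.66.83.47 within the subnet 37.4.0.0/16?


Subnet network: 37.4.0.0
Test IP AND mask: 127.66.0.0
No, 127.66.83.47 is not in 37.4.0.0/16


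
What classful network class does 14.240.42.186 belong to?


First octet: 14
Binary: 00001110
0xxxxxxx -> Class A (1-126)
Class A, default mask 255.0.0.0 (/8)


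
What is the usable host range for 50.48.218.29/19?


Network: 50.48.192.0
Broadcast: 50.48.223.255
First usable = network + 1
Last usable = broadcast - 1
Range: 50.48.192.1 to 50.48.223.254


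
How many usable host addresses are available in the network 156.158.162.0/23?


Host bits = 32 - 23 = 9
Total addresses = 2^9 = 512
Usable = total - 2 (network and broadcast)
Usable hosts: 510


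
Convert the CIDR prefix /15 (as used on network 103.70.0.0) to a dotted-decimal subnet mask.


/15 means 15 network bits, 17 host bits
Binary: 11111111111111100000000000000000
Mask: 255.254.0.0


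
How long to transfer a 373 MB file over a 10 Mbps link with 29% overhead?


Effective throughput = 10 * (1 - 29/100) = 7.1 Mbps
File size in Mb = 373 * 8 = 2984 Mb
Time = 2984 / 7.1
Time = 420.2817 seconds


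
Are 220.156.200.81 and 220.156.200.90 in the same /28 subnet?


Mask: 255.255.255.240
220.156.200.81 AND mask = 220.156.200.80
220.156.200.90 AND mask = 220.156.200.80
Yes, same subnet (220.156.200.80)


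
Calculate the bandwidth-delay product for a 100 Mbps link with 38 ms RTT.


BDP = bandwidth * RTT
= 100 Mbps * 38 ms
= 100 * 1e6 * 38 / 1000 bits
= 3800000 bits
= 475000 bytes
= 463.8672 KB
BDP = 3800000 bits (475000 bytes)


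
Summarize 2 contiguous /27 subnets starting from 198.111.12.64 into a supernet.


Original prefix: /27
Number of subnets: 2 = 2^1
New prefix = 27 - 1 = 26
Supernet: 198.111.12.64/26


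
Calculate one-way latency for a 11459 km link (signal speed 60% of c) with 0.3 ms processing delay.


Speed = 0.6 * 3e5 km/s = 180000 km/s
Propagation delay = 11459 / 180000 = 0.0637 s = 63.6611 ms
Processing delay = 0.3 ms
Total one-way latency = 63.9611 ms


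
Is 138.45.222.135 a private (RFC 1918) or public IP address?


RFC 1918 private ranges:
  10.0.0.0/8 (10.0.0.0 - 10.255.255.255)
  172.16.0.0/12 (172.16.0.0 - 172.31.255.255)
  192.168.0.0/16 (192.168.0.0 - 192.168.255.255)
Public (not in any RFC 1918 range)


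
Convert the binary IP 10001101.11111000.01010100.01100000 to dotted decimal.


10001101 = 141
11111000 = 248
01010100 = 84
01100000 = 96
IP: 141.248.84.96


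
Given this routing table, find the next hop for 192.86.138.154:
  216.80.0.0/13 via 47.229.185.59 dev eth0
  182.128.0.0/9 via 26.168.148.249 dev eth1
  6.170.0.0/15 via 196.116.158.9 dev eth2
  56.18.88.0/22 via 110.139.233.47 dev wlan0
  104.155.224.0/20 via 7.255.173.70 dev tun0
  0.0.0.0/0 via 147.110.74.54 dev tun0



Longest prefix match for 192.86.138.154:
  /13 216.80.0.0: no
  /9 182.128.0.0: no
  /15 6.170.0.0: no
  /22 56.18.88.0: no
  /20 104.155.224.0: no
  /0 0.0.0.0: MATCH
Selected: next-hop 147.110.74.54 via tun0 (matched /0)


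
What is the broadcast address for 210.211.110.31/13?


Network: 210.208.0.0/13
Host bits = 19
Set all host bits to 1:
Broadcast: 210.215.255.255


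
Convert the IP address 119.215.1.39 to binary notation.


119 = 01110111
215 = 11010111
1 = 00000001
39 = 00100111
Binary: 01110111.11010111.00000001.00100111


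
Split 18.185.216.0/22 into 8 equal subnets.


New prefix = 22 + 3 = 25
Each subnet has 128 addresses
  18.185.216.0/25
  18.185.216.128/25
  18.185.217.0/25
  18.185.217.128/25
  18.185.218.0/25
  18.185.218.128/25
  18.185.219.0/25
  18.185.219.128/25
Subnets: 18.185.216.0/25, 18.185.216.128/25, 18.185.217.0/25, 18.185.217.128/25, 18.185.218.0/25, 18.185.218.128/25, 18.185.219.0/25, 18.185.219.128/25


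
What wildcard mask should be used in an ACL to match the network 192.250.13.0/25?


Subnet mask: 255.255.255.128
Wildcard = 255.255.255.255 - subnet mask
255 - 255 = 0
255 - 255 = 0
255 - 255 = 0
255 - 128 = 127
Wildcard: 0.0.0.127


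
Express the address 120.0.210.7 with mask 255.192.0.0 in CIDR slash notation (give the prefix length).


Binary: 11111111.11000000.00000000.00000000
Count leading 1s
Prefix: /10


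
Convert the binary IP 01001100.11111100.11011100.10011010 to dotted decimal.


01001100 = 76
11111100 = 252
11011100 = 220
10011010 = 154
IP: 76.252.220.154


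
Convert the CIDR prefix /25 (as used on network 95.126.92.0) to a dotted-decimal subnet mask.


/25 means 25 network bits, 7 host bits
Binary: 11111111111111111111111110000000
Mask: 255.255.255.128


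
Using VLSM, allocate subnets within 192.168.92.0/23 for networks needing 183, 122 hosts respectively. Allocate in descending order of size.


183 hosts -> /24 (254 usable): 192.168.92.0/24
122 hosts -> /25 (126 usable): 192.168.93.0/25
Allocation: 192.168.92.0/24 (183 hosts, 254 usable); 192.168.93.0/25 (122 hosts, 126 usable)


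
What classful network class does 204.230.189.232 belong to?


First octet: 204
Binary: 11001100
110xxxxx -> Class C (192-223)
Class C, default mask 255.255.255.0 (/24)


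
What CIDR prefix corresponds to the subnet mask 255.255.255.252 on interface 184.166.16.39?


Binary: 11111111.11111111.11111111.11111100
Count leading 1s
Prefix: /30


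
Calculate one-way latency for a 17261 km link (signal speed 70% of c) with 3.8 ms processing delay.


Speed = 0.7 * 3e5 km/s = 210000 km/s
Propagation delay = 17261 / 210000 = 0.0822 s = 82.1952 ms
Processing delay = 3.8 ms
Total one-way latency = 85.9952 ms


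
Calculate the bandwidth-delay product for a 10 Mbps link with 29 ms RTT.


BDP = bandwidth * RTT
= 10 Mbps * 29 ms
= 10 * 1e6 * 29 / 1000 bits
= 290000 bits
= 36250 bytes
= 35.4004 KB
BDP = 290000 bits (36250 bytes)


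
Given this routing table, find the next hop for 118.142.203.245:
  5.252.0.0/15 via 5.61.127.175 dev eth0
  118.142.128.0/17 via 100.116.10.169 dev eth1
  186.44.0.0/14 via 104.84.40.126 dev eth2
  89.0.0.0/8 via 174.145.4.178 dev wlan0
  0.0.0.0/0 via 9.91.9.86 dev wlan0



Longest prefix match for 118.142.203.245:
  /15 5.252.0.0: no
  /17 118.142.128.0: MATCH
  /14 186.44.0.0: no
  /8 89.0.0.0: no
  /0 0.0.0.0: MATCH
Selected: next-hop 100.116.10.169 via eth1 (matched /17)


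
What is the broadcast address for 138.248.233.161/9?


Network: 138.128.0.0/9
Host bits = 23
Set all host bits to 1:
Broadcast: 138.255.255.255


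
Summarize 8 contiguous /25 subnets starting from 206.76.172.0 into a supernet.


Original prefix: /25
Number of subnets: 8 = 2^3
New prefix = 25 - 3 = 22
Supernet: 206.76.172.0/22


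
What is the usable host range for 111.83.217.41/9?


Network: 111.0.0.0
Broadcast: 111.127.255.255
First usable = network + 1
Last usable = broadcast - 1
Range: 111.0.0.1 to 111.127.255.254


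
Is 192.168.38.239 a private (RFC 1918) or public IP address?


RFC 1918 private ranges:
  10.0.0.0/8 (10.0.0.0 - 10.255.255.255)
  172.16.0.0/12 (172.16.0.0 - 172.31.255.255)
  192.168.0.0/16 (192.168.0.0 - 192.168.255.255)
Private (in 192.168.0.0/16)


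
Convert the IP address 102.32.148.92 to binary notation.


102 = 01100110
32 = 00100000
148 = 10010100
92 = 01011100
Binary: 01100110.00100000.10010100.01011100


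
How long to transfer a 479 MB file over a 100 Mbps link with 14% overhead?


Effective throughput = 100 * (1 - 14/100) = 86 Mbps
File size in Mb = 479 * 8 = 3832 Mb
Time = 3832 / 86
Time = 44.5581 seconds


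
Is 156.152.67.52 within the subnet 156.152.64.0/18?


Subnet network: 156.152.64.0
Test IP AND mask: 156.152.64.0
Yes, 156.152.67.52 is in 156.152.64.0/18


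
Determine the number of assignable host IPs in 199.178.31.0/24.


Host bits = 32 - 24 = 8
Total addresses = 2^8 = 256
Usable = total - 2 (network and broadcast)
Usable hosts: 254


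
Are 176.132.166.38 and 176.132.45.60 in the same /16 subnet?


Mask: 255.255.0.0
176.132.166.38 AND mask = 176.132.0.0
176.132.45.60 AND mask = 176.132.0.0
Yes, same subnet (176.132.0.0)


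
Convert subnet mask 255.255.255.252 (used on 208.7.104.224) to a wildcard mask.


Subnet mask: 255.255.255.252
Wildcard = 255.255.255.255 - subnet mask
255 - 255 = 0
255 - 255 = 0
255 - 255 = 0
255 - 252 = 3
Wildcard: 0.0.0.3


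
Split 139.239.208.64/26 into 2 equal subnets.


New prefix = 26 + 1 = 27
Each subnet has 32 addresses
  139.239.208.64/27
  139.239.208.96/27
Subnets: 139.239.208.64/27, 139.239.208.96/27


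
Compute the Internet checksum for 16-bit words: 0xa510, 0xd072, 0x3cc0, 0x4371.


Sum all words (with carry folding):
+ 0xa510 = 0xa510
+ 0xd072 = 0x7583
+ 0x3cc0 = 0xb243
+ 0x4371 = 0xf5b4
One's complement: ~0xf5b4
Checksum = 0x0a4b


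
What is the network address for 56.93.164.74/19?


IP:   00111000.01011101.10100100.01001010
Mask: 11111111.11111111.11100000.00000000
AND operation:
Net:  00111000.01011101.10100000.00000000
Network: 56.93.160.0/19


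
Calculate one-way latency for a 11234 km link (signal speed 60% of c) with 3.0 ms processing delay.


Speed = 0.6 * 3e5 km/s = 180000 km/s
Propagation delay = 11234 / 180000 = 0.0624 s = 62.4111 ms
Processing delay = 3.0 ms
Total one-way latency = 65.4111 ms


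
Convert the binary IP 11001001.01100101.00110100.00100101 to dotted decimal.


11001001 = 201
01100101 = 101
00110100 = 52
00100101 = 37
IP: 201.101.52.37


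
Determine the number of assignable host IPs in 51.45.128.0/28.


Host bits = 32 - 28 = 4
Total addresses = 2^4 = 16
Usable = total - 2 (network and broadcast)
Usable hosts: 14


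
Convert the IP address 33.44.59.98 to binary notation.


33 = 00100001
44 = 00101100
59 = 00111011
98 = 01100010
Binary: 00100001.00101100.00111011.01100010


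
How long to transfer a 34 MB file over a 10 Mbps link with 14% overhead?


Effective throughput = 10 * (1 - 14/100) = 8.6 Mbps
File size in Mb = 34 * 8 = 272 Mb
Time = 272 / 8.6
Time = 31.6279 seconds


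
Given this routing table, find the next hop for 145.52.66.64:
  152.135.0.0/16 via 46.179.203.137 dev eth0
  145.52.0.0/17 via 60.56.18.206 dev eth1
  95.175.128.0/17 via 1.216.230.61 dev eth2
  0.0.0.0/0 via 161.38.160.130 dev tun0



Longest prefix match for 145.52.66.64:
  /16 152.135.0.0: no
  /17 145.52.0.0: MATCH
  /17 95.175.128.0: no
  /0 0.0.0.0: MATCH
Selected: next-hop 60.56.18.206 via eth1 (matched /17)
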